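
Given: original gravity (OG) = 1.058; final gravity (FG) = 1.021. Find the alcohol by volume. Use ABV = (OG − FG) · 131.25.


ABV = (1.058 − 1.021) · 131.25

4.8563 % ABV


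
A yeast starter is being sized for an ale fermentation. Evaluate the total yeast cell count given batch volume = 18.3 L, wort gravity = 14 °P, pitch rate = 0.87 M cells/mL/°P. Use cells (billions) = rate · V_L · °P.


cells = 0.87 · 18.3 · 14

222.8940 billion cells


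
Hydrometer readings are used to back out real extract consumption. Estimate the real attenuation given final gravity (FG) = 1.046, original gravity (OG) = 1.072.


AA = (OG−FG)/(OG−1)·100;  RA = AA·0.8192
AA = (1.072 − 1.046)/(1.072 − 1)·100 = 36.1111
RA = 36.1111·0.8192

29.5822 %


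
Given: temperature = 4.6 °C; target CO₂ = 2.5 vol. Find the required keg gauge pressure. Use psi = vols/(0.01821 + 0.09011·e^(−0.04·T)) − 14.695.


psi = 2.5/(0.01821 + 0.09011·e^(−0.04·4.6)) − 14.695

12.1360 psi


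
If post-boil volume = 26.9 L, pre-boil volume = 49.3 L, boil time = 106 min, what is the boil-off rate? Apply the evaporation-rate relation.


rate = (V_pre − V_post) / (t_min/60)
rate = (49.3 − 26.9) / (106/60)

12.6792 L/hr


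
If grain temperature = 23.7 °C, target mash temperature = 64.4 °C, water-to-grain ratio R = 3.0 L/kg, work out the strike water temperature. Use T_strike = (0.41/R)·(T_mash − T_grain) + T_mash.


T_strike = (0.41/3.0)·(64.4 − 23.7) + 64.4

69.9623 °C


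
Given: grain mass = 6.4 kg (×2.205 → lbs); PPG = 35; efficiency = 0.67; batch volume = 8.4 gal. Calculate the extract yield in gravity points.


points = lbs × PPG × eff / vol
lbs = 6.4 × 2.205 = 14.1120
points = 14.1120 × 35 × 0.67 / 8.4

39.3960 points


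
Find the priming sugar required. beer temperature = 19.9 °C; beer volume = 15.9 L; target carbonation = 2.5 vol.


residual = 14.695·(0.01821 + 0.09011·e^(−0.04·T));  sugar = (target − residual)·4.0·V
residual = 14.695·(0.01821 + 0.09011·e^(−0.04·19.9)) = 0.8650
sugar = (2.5 − 0.8650)·4.0·15.9

103.9881 g


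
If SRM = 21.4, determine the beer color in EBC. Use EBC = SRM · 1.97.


EBC = 21.4 · 1.97

42.1580 EBC


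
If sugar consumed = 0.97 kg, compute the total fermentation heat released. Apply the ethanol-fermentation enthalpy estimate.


Q = m_sugar · 590 kJ/kg
Q = 0.97 · 590

572.3000 kJ


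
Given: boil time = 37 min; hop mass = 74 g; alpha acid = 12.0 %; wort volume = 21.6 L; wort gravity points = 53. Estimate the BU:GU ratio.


U = 1.65·0.000125^(GP/1000)·(1−e^(−0.04t))/4.15;  IBU = (α/100)·m·U·1000/V;  BU:GU = IBU/GP
U = 1.65·0.000125^(53/1000)·(1−e^(−0.04·37))/4.15 = 0.1907
IBU = (12.0/100)·74·0.1907·1000/21.6 = 78.4066
BU:GU = 78.4066/53

1.4794


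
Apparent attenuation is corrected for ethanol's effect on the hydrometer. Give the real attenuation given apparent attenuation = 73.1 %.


RA = AA · 0.8192
RA = 73.1 · 0.8192

59.8835 %


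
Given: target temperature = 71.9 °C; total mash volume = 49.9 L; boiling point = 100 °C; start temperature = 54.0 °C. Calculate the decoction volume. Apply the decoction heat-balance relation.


V_dec = V_total·(T_target − T_start)/(T_boil − T_start)
V_dec = 49.9·(71.9 − 54.0)/(100 − 54.0)

19.4176 L


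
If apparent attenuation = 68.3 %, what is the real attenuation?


RA = AA · 0.8192
RA = 68.3 · 0.8192

55.9514 %


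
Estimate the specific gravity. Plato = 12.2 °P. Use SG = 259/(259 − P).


SG = 259/(259 − 12.2)

1.0494


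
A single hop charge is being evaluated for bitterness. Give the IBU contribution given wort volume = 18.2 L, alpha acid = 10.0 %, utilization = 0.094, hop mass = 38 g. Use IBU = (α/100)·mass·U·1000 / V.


IBU = (10.0/100)·38·0.094·1000 / 18.2

19.6264 IBU


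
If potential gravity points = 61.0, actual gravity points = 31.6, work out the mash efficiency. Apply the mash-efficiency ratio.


efficiency = actual / potential × 100
efficiency = 31.6 / 61.0 × 100

51.8033 %


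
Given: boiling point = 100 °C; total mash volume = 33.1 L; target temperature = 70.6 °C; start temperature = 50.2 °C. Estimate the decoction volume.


V_dec = V_total·(T_target − T_start)/(T_boil − T_start)
V_dec = 33.1·(70.6 − 50.2)/(100 − 50.2)

13.5590 L


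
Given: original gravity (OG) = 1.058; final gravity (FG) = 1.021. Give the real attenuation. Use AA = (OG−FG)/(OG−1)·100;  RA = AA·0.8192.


AA = (1.058 − 1.021)/(1.058 − 1)·100 = 63.7931
RA = 63.7931·0.8192

52.2593 %


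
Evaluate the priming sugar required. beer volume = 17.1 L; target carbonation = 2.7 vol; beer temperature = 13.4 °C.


residual = 14.695·(0.01821 + 0.09011·e^(−0.04·T));  sugar = (target − residual)·4.0·V
residual = 14.695·(0.01821 + 0.09011·e^(−0.04·13.4)) = 1.0423
sugar = (2.7 − 1.0423)·4.0·17.1

113.3836 g


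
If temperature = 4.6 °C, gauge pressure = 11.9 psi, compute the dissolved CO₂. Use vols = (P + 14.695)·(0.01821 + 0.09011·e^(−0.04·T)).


vols = (11.9 + 14.695)·(0.01821 + 0.09011·e^(−0.04·4.6))

2.4780 volumes


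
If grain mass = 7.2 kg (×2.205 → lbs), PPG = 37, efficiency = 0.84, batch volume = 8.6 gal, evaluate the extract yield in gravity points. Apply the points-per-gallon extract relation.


points = lbs × PPG × eff / vol
lbs = 7.2 × 2.205 = 15.8760
points = 15.8760 × 37 × 0.84 / 8.6

57.3751 points


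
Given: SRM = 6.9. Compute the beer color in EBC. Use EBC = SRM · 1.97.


EBC = 6.9 · 1.97

13.5930 EBC


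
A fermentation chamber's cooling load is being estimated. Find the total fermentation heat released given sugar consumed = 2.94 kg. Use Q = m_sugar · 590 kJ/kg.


Q = 2.94 · 590

1734.6000 kJ


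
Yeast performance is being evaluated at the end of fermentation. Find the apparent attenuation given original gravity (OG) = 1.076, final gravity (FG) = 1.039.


AA = (OG − FG)/(OG − 1) · 100
AA = (1.076 − 1.039)/(1.076 − 1) · 100

48.6842 %


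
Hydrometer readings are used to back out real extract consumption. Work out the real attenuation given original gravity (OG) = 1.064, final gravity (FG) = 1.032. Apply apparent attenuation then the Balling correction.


AA = (OG−FG)/(OG−1)·100;  RA = AA·0.8192
AA = (1.064 − 1.032)/(1.064 − 1)·100 = 50.0000
RA = 50.0000·0.8192

40.9600 %


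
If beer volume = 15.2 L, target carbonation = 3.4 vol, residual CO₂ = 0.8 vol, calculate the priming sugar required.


sugar = (target − residual)·4.0·V
sugar = (3.4 − 0.8)·4.0·15.2

158.0800 g


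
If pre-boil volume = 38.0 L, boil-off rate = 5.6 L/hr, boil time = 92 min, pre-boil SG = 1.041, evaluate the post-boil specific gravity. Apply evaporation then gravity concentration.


V_post = V_pre − rate·(t/60);  SG_post = 1 + (SG_pre−1)·V_pre/V_post
V_post = 38.0 − 5.6·(92/60) = 29.4133
SG_post = 1 + (1.041 − 1)·38.0/29.4133

1.0530


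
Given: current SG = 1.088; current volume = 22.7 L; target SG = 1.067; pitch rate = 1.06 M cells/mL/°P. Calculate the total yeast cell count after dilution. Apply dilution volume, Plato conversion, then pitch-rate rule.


V_w = V·((SG_c−1)/(SG_t−1)−1);  °P = 259 − 259/SG_t;  cells = rate·(V+V_w)·°P
V_w = 22.7·((1.088−1)/(1.067−1)−1) = 7.1149
V_final = 22.7 + 7.1149 = 29.8149
°P = 259 − 259/1.067 = 16.2634
cells = 1.06·29.8149·16.2634

513.9842 billion cells


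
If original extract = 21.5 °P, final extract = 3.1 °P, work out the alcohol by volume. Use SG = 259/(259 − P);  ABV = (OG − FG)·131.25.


OG = 259/(259 − 21.5) = 1.0905
FG = 259/(259 − 3.1) = 1.0121
ABV = (1.0905 − 1.0121)·131.25

10.2916 % ABV


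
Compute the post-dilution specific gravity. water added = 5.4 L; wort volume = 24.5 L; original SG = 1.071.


SG_new = 1 + (SG_old − 1)·V_old/(V_old + V_water)
pts = (1.071 − 1)·1000·24.5/(24.5 + 5.4) = 58.1773
SG_new = 1 + 58.1773/1000

1.0582


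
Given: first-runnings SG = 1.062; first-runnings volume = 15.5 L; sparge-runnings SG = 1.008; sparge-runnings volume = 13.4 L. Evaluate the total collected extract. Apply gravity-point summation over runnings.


total = Σ (SG_i − 1)·1000·V_i
first = (1.062 − 1)·1000·15.5 = 961.0000
sparge = (1.008 − 1)·1000·13.4 = 107.2000
total = 961.0000 + 107.2000

1068.2000 gravity·L


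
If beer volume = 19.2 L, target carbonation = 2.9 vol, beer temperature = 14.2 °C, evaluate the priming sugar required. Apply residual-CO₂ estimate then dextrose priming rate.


residual = 14.695·(0.01821 + 0.09011·e^(−0.04·T));  sugar = (target − residual)·4.0·V
residual = 14.695·(0.01821 + 0.09011·e^(−0.04·14.2)) = 1.0179
sugar = (2.9 − 1.0179)·4.0·19.2

144.5418 g


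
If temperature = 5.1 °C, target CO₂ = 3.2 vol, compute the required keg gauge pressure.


psi = vols/(0.01821 + 0.09011·e^(−0.04·T)) − 14.695
psi = 3.2/(0.01821 + 0.09011·e^(−0.04·5.1)) − 14.695

20.2047 psi


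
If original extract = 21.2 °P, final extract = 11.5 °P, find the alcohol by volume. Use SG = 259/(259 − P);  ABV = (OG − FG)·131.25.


OG = 259/(259 − 21.2) = 1.0892
FG = 259/(259 − 11.5) = 1.0465
ABV = (1.0892 − 1.0465)·131.25

5.6025 % ABV


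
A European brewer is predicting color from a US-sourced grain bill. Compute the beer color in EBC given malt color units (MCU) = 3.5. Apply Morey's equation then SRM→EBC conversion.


SRM = 1.4922·MCU^0.6859;  EBC = SRM·1.97
SRM = 1.4922·3.5^0.6859 = 3.5237
EBC = 3.5237·1.97

6.9418 EBC


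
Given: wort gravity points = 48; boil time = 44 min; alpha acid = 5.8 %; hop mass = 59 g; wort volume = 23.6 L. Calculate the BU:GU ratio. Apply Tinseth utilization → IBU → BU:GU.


U = 1.65·0.000125^(GP/1000)·(1−e^(−0.04t))/4.15;  IBU = (α/100)·m·U·1000/V;  BU:GU = IBU/GP
U = 1.65·0.000125^(48/1000)·(1−e^(−0.04·44))/4.15 = 0.2138
IBU = (5.8/100)·59·0.2138·1000/23.6 = 31.0072
BU:GU = 31.0072/48

0.6460


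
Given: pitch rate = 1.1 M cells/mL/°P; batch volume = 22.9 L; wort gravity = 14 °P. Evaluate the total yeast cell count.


cells (billions) = rate · V_L · °P
cells = 1.1 · 22.9 · 14

352.6600 billion cells


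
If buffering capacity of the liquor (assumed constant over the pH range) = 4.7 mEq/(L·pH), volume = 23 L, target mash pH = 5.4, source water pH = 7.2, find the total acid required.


acid = buffering capacity · (pH_source − pH_target) · V
acid = 4.7 · (7.2 − 5.4) · 23

194.5800 mEq


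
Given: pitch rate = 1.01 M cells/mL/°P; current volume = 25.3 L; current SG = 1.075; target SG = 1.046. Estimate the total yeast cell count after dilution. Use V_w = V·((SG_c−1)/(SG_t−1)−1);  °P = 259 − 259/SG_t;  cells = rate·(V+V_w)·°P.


V_w = 25.3·((1.075−1)/(1.046−1)−1) = 15.9500
V_final = 25.3 + 15.9500 = 41.2500
°P = 259 − 259/1.046 = 11.3901
cells = 1.01·41.2500·11.3901

474.5383 billion cells


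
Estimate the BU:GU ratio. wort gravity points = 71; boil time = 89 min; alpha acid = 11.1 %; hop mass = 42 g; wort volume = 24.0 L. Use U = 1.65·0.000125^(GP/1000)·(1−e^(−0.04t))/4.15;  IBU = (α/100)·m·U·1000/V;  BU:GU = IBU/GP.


U = 1.65·0.000125^(71/1000)·(1−e^(−0.04·89))/4.15 = 0.2041
IBU = (11.1/100)·42·0.2041·1000/24.0 = 39.6413
BU:GU = 39.6413/71

0.5583


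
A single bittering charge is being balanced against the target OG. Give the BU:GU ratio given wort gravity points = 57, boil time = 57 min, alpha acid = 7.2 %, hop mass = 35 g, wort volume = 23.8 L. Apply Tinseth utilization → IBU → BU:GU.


U = 1.65·0.000125^(GP/1000)·(1−e^(−0.04t))/4.15;  IBU = (α/100)·m·U·1000/V;  BU:GU = IBU/GP
U = 1.65·0.000125^(57/1000)·(1−e^(−0.04·57))/4.15 = 0.2138
IBU = (7.2/100)·35·0.2138·1000/23.8 = 22.6424
BU:GU = 22.6424/57

0.3972


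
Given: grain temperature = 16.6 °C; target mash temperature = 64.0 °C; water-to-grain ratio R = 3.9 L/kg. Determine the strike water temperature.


T_strike = (0.41/R)·(T_mash − T_grain) + T_mash
T_strike = (0.41/3.9)·(64.0 − 16.6) + 64.0

68.9831 °C


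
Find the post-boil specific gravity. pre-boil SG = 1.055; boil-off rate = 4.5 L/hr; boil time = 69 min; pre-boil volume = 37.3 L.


V_post = V_pre − rate·(t/60);  SG_post = 1 + (SG_pre−1)·V_pre/V_post
V_post = 37.3 − 4.5·(69/60) = 32.1250
SG_post = 1 + (1.055 − 1)·37.3/32.1250

1.0639


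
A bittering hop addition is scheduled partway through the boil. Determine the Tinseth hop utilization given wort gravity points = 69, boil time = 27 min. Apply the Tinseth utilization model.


U = 1.65·0.000125^(GP/1000) · (1 − e^(−0.04·t))/4.15
bigness = 1.65·0.000125^(69/1000) = 0.8875
boil_factor = (1 − e^(−0.04·27))/4.15 = 0.1591
U = 0.8875 · 0.1591

0.1412


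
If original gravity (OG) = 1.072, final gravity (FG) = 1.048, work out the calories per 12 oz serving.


ABW = (OG−FG)·131.25·0.79/FG;  °P = 259 − 259/SG (for OG→OE and FG→AE);  RE = 0.1808·OE + 0.8192·AE;  Cal = (6.9·ABW + 4·(RE−0.1))·FG·3.55
ABW = (1.072 − 1.048)·131.25·0.79/1.048 = 2.3745
OE = 259 − 259/1.072 = 17.3955 °P
AE = 259 − 259/1.048 = 11.8626 °P
RE = 0.1808·17.3955 + 0.8192·11.8626 = 12.8629 °P
Cal = (6.9·2.3745 + 4·(12.8629−0.1))·1.048·3.55

250.8889 kcal


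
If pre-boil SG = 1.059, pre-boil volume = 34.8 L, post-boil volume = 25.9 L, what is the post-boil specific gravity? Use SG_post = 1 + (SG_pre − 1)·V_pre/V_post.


pts_pre = (1.059 − 1)·1000 = 59.0000
pts_post = 59.0000·34.8/25.9 = 79.2741
SG_post = 1 + 79.2741/1000

1.0793


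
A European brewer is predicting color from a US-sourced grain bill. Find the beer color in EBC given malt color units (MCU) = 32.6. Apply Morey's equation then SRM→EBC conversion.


SRM = 1.4922·MCU^0.6859;  EBC = SRM·1.97
SRM = 1.4922·32.6^0.6859 = 16.2833
EBC = 16.2833·1.97

32.0781 EBC


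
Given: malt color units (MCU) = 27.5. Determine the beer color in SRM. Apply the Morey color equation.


SRM = 1.4922 · MCU^0.6859
SRM = 1.4922 · 27.5^0.6859

14.4899 SRM


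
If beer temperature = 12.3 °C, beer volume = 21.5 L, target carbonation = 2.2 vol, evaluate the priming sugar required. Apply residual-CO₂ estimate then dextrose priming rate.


residual = 14.695·(0.01821 + 0.09011·e^(−0.04·T));  sugar = (target − residual)·4.0·V
residual = 14.695·(0.01821 + 0.09011·e^(−0.04·12.3)) = 1.0772
sugar = (2.2 − 1.0772)·4.0·21.5

96.5613 g


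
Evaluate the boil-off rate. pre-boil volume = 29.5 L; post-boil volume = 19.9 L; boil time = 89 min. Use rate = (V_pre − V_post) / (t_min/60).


rate = (29.5 − 19.9) / (89/60)

6.4719 L/hr


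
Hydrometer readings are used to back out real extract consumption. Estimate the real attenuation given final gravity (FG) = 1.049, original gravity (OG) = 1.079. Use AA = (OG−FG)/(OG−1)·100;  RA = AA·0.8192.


AA = (1.079 − 1.049)/(1.079 − 1)·100 = 37.9747
RA = 37.9747·0.8192

31.1089 %


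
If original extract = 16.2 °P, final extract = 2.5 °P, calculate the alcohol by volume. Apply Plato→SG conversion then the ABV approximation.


SG = 259/(259 − P);  ABV = (OG − FG)·131.25
OG = 259/(259 − 16.2) = 1.0667
FG = 259/(259 − 2.5) = 1.0097
ABV = (1.0667 − 1.0097)·131.25

7.4780 % ABV


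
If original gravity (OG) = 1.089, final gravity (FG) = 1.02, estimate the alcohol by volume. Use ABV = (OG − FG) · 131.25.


ABV = (1.089 − 1.02) · 131.25

9.0562 % ABV


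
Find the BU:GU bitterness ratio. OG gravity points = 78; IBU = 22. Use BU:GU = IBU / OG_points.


BU:GU = 22 / 78

0.2821


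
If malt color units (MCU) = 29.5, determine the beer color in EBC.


SRM = 1.4922·MCU^0.6859;  EBC = SRM·1.97
SRM = 1.4922·29.5^0.6859 = 15.2047
EBC = 15.2047·1.97

29.9533 EBC


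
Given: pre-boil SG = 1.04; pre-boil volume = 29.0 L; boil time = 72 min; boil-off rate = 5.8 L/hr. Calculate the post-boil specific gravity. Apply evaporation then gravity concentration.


V_post = V_pre − rate·(t/60);  SG_post = 1 + (SG_pre−1)·V_pre/V_post
V_post = 29.0 − 5.8·(72/60) = 22.0400
SG_post = 1 + (1.04 − 1)·29.0/22.0400

1.0526


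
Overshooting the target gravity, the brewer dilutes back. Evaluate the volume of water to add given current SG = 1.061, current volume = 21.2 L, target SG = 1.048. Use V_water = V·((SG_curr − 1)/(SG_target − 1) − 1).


V_water = 21.2·((1.061 − 1)/(1.048 − 1) − 1)

5.7417 L


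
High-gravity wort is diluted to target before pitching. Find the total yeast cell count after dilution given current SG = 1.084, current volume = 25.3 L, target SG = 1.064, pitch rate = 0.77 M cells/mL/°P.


V_w = V·((SG_c−1)/(SG_t−1)−1);  °P = 259 − 259/SG_t;  cells = rate·(V+V_w)·°P
V_w = 25.3·((1.084−1)/(1.064−1)−1) = 7.9062
V_final = 25.3 + 7.9062 = 33.2062
°P = 259 − 259/1.064 = 15.5789
cells = 0.77·33.2062·15.5789

398.3352 billion cells


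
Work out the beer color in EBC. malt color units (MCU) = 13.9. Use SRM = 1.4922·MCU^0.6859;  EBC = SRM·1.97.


SRM = 1.4922·13.9^0.6859 = 9.0745
EBC = 9.0745·1.97

17.8767 EBC


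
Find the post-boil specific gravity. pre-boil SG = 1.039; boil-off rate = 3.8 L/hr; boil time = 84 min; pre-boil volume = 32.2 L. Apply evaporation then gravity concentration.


V_post = V_pre − rate·(t/60);  SG_post = 1 + (SG_pre−1)·V_pre/V_post
V_post = 32.2 − 3.8·(84/60) = 26.8800
SG_post = 1 + (1.039 − 1)·32.2/26.8800

1.0467


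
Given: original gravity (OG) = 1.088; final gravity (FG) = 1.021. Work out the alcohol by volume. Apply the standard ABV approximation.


ABV = (OG − FG) · 131.25
ABV = (1.088 − 1.021) · 131.25

8.7938 % ABV


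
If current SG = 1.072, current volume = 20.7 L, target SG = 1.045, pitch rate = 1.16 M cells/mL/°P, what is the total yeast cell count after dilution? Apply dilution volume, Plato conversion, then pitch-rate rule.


V_w = V·((SG_c−1)/(SG_t−1)−1);  °P = 259 − 259/SG_t;  cells = rate·(V+V_w)·°P
V_w = 20.7·((1.072−1)/(1.045−1)−1) = 12.4200
V_final = 20.7 + 12.4200 = 33.1200
°P = 259 − 259/1.045 = 11.1531
cells = 1.16·33.1200·11.1531

428.4936 billion cells


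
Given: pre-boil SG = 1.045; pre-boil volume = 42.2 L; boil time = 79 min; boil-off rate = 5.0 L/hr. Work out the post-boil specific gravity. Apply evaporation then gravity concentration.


V_post = V_pre − rate·(t/60);  SG_post = 1 + (SG_pre−1)·V_pre/V_post
V_post = 42.2 − 5.0·(79/60) = 35.6167
SG_post = 1 + (1.045 − 1)·42.2/35.6167

1.0533


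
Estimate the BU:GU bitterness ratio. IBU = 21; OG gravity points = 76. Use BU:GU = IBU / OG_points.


BU:GU = 21 / 76

0.2763


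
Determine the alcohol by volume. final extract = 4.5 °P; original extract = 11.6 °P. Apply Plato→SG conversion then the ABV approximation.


SG = 259/(259 − P);  ABV = (OG − FG)·131.25
OG = 259/(259 − 11.6) = 1.0469
FG = 259/(259 − 4.5) = 1.0177
ABV = (1.0469 − 1.0177)·131.25

3.8333 % ABV


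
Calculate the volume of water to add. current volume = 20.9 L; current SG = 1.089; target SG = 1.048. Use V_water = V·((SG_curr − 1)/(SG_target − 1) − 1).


V_water = 20.9·((1.089 − 1)/(1.048 − 1) − 1)

17.8521 L


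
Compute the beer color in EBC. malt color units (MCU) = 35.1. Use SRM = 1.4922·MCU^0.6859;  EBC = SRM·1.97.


SRM = 1.4922·35.1^0.6859 = 17.1298
EBC = 17.1298·1.97

33.7458 EBC


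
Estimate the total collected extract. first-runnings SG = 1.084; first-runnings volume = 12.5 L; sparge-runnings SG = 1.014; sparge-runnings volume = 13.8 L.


total = Σ (SG_i − 1)·1000·V_i
first = (1.084 − 1)·1000·12.5 = 1050.0000
sparge = (1.014 − 1)·1000·13.8 = 193.2000
total = 1050.0000 + 193.2000

1243.2000 gravity·L


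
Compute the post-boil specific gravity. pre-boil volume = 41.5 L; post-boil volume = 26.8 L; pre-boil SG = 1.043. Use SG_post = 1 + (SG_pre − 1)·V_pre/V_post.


pts_pre = (1.043 − 1)·1000 = 43.0000
pts_post = 43.0000·41.5/26.8 = 66.5858
SG_post = 1 + 66.5858/1000

1.0666


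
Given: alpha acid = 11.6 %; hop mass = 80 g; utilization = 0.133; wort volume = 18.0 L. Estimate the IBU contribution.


IBU = (α/100)·mass·U·1000 / V
IBU = (11.6/100)·80·0.133·1000 / 18.0

68.5689 IBU


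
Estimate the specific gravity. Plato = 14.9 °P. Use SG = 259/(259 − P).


SG = 259/(259 − 14.9)

1.0610


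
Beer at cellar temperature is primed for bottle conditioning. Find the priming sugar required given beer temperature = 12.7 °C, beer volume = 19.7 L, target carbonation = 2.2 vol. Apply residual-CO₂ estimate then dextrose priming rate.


residual = 14.695·(0.01821 + 0.09011·e^(−0.04·T));  sugar = (target − residual)·4.0·V
residual = 14.695·(0.01821 + 0.09011·e^(−0.04·12.7)) = 1.0643
sugar = (2.2 − 1.0643)·4.0·19.7

89.4897 g


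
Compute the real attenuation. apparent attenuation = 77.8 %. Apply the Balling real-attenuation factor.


RA = AA · 0.8192
RA = 77.8 · 0.8192

63.7338 %


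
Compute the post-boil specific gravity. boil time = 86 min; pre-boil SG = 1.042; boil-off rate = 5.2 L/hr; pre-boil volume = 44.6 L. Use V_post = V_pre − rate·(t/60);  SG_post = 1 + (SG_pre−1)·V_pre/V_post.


V_post = 44.6 − 5.2·(86/60) = 37.1467
SG_post = 1 + (1.042 − 1)·44.6/37.1467

1.0504


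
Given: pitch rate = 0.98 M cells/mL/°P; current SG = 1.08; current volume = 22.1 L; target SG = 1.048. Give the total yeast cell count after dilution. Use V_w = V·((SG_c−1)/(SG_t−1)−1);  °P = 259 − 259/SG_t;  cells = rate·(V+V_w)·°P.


V_w = 22.1·((1.08−1)/(1.048−1)−1) = 14.7333
V_final = 22.1 + 14.7333 = 36.8333
°P = 259 − 259/1.048 = 11.8626
cells = 0.98·36.8333·11.8626

428.2002 billion cells


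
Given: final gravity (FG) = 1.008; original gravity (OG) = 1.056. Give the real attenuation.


AA = (OG−FG)/(OG−1)·100;  RA = AA·0.8192
AA = (1.056 − 1.008)/(1.056 − 1)·100 = 85.7143
RA = 85.7143·0.8192

70.2171 %


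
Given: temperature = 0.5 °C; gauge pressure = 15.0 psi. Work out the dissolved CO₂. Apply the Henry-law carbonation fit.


vols = (P + 14.695)·(0.01821 + 0.09011·e^(−0.04·T))
vols = (15.0 + 14.695)·(0.01821 + 0.09011·e^(−0.04·0.5))

3.1636 volumes


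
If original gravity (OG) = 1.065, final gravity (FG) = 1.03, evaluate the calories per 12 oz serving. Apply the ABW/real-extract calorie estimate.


ABW = (OG−FG)·131.25·0.79/FG;  °P = 259 − 259/SG (for OG→OE and FG→AE);  RE = 0.1808·OE + 0.8192·AE;  Cal = (6.9·ABW + 4·(RE−0.1))·FG·3.55
ABW = (1.065 − 1.03)·131.25·0.79/1.03 = 3.5234
OE = 259 − 259/1.065 = 15.8075 °P
AE = 259 − 259/1.03 = 7.5437 °P
RE = 0.1808·15.8075 + 0.8192·7.5437 = 9.0378 °P
Cal = (6.9·3.5234 + 4·(9.0378−0.1))·1.03·3.55

219.6180 kcal


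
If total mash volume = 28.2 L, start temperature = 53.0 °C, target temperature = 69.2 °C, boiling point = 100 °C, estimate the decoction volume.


V_dec = V_total·(T_target − T_start)/(T_boil − T_start)
V_dec = 28.2·(69.2 − 53.0)/(100 − 53.0)

9.7200 L


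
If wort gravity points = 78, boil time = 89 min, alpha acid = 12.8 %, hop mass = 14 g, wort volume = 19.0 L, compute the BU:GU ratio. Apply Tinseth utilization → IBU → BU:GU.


U = 1.65·0.000125^(GP/1000)·(1−e^(−0.04t))/4.15;  IBU = (α/100)·m·U·1000/V;  BU:GU = IBU/GP
U = 1.65·0.000125^(78/1000)·(1−e^(−0.04·89))/4.15 = 0.1916
IBU = (12.8/100)·14·0.1916·1000/19.0 = 18.0738
BU:GU = 18.0738/78

0.2317


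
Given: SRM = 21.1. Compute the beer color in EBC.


EBC = SRM · 1.97
EBC = 21.1 · 1.97

41.5670 EBC


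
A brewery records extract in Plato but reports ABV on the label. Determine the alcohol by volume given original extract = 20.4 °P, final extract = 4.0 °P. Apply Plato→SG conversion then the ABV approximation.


SG = 259/(259 − P);  ABV = (OG − FG)·131.25
OG = 259/(259 − 20.4) = 1.0855
FG = 259/(259 − 4.0) = 1.0157
ABV = (1.0855 − 1.0157)·131.25

9.1629 % ABV


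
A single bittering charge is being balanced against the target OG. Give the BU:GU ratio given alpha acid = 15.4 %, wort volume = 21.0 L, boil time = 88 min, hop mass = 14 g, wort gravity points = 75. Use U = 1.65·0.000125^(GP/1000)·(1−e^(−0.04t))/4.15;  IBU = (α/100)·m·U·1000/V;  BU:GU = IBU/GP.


U = 1.65·0.000125^(75/1000)·(1−e^(−0.04·88))/4.15 = 0.1966
IBU = (15.4/100)·14·0.1966·1000/21.0 = 20.1876
BU:GU = 20.1876/75

0.2692


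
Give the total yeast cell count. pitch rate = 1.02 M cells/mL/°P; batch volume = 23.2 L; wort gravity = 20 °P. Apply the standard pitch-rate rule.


cells (billions) = rate · V_L · °P
cells = 1.02 · 23.2 · 20

473.2800 billion cells


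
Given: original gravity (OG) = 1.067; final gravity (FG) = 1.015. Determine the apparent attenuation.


AA = (OG − FG)/(OG − 1) · 100
AA = (1.067 − 1.015)/(1.067 − 1) · 100

77.6119 %


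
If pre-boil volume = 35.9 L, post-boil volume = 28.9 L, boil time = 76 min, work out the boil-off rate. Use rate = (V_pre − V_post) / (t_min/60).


rate = (35.9 − 28.9) / (76/60)

5.5263 L/hr


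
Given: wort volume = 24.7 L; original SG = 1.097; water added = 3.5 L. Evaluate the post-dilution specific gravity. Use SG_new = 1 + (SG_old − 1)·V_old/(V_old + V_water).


pts = (1.097 − 1)·1000·24.7/(24.7 + 3.5) = 84.9610
SG_new = 1 + 84.9610/1000

1.0850


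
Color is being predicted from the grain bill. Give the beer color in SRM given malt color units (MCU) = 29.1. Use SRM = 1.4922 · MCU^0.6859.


SRM = 1.4922 · 29.1^0.6859

15.0630 SRM


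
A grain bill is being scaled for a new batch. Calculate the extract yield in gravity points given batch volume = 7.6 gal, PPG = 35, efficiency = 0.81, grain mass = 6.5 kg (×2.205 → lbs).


points = lbs × PPG × eff / vol
lbs = 6.5 × 2.205 = 14.3325
points = 14.3325 × 35 × 0.81 / 7.6

53.4640 points


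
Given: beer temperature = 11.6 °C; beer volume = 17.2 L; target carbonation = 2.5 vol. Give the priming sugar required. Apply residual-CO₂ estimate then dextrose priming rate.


residual = 14.695·(0.01821 + 0.09011·e^(−0.04·T));  sugar = (target − residual)·4.0·V
residual = 14.695·(0.01821 + 0.09011·e^(−0.04·11.6)) = 1.1002
sugar = (2.5 − 1.1002)·4.0·17.2

96.3074 g


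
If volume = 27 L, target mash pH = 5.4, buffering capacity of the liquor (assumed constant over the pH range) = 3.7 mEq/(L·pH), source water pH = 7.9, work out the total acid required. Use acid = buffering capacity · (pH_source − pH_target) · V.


acid = 3.7 · (7.9 − 5.4) · 27

249.7500 mEq


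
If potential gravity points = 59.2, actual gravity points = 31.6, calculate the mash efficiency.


efficiency = actual / potential × 100
efficiency = 31.6 / 59.2 × 100

53.3784 %


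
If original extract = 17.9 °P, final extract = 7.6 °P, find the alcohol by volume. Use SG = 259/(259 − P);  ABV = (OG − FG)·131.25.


OG = 259/(259 − 17.9) = 1.0742
FG = 259/(259 − 7.6) = 1.0302
ABV = (1.0742 − 1.0302)·131.25

5.7766 % ABV


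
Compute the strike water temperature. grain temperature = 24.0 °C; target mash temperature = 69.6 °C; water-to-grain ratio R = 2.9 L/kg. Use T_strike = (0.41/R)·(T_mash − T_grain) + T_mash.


T_strike = (0.41/2.9)·(69.6 − 24.0) + 69.6

76.0469 °C


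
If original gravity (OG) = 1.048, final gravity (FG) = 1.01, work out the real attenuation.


AA = (OG−FG)/(OG−1)·100;  RA = AA·0.8192
AA = (1.048 − 1.01)/(1.048 − 1)·100 = 79.1667
RA = 79.1667·0.8192

64.8533 %


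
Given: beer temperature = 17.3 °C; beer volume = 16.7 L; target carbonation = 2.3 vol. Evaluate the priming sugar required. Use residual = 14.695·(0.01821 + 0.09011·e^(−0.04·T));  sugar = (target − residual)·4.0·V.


residual = 14.695·(0.01821 + 0.09011·e^(−0.04·17.3)) = 0.9304
sugar = (2.3 − 0.9304)·4.0·16.7

91.4867 g


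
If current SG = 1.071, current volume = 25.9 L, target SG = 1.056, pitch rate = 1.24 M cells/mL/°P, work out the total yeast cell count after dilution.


V_w = V·((SG_c−1)/(SG_t−1)−1);  °P = 259 − 259/SG_t;  cells = rate·(V+V_w)·°P
V_w = 25.9·((1.071−1)/(1.056−1)−1) = 6.9375
V_final = 25.9 + 6.9375 = 32.8375
°P = 259 − 259/1.056 = 13.7348
cells = 1.24·32.8375·13.7348

559.2624 billion cells


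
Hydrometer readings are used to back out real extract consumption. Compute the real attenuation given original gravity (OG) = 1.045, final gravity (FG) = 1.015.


AA = (OG−FG)/(OG−1)·100;  RA = AA·0.8192
AA = (1.045 − 1.015)/(1.045 − 1)·100 = 66.6667
RA = 66.6667·0.8192

54.6133 %


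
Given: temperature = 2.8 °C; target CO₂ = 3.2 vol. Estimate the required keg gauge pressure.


psi = vols/(0.01821 + 0.09011·e^(−0.04·T)) − 14.695
psi = 3.2/(0.01821 + 0.09011·e^(−0.04·2.8)) − 14.695

17.7027 psi


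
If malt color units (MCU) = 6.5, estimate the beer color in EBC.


SRM = 1.4922·MCU^0.6859;  EBC = SRM·1.97
SRM = 1.4922·6.5^0.6859 = 5.3877
EBC = 5.3877·1.97

10.6138 EBC


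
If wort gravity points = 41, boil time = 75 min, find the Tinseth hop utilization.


U = 1.65·0.000125^(GP/1000) · (1 − e^(−0.04·t))/4.15
bigness = 1.65·0.000125^(41/1000) = 1.1415
boil_factor = (1 − e^(−0.04·75))/4.15 = 0.2290
U = 1.1415 · 0.2290

0.2614


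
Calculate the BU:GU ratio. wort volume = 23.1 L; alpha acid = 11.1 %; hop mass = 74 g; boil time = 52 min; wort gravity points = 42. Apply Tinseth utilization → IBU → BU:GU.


U = 1.65·0.000125^(GP/1000)·(1−e^(−0.04t))/4.15;  IBU = (α/100)·m·U·1000/V;  BU:GU = IBU/GP
U = 1.65·0.000125^(42/1000)·(1−e^(−0.04·52))/4.15 = 0.2385
IBU = (11.1/100)·74·0.2385·1000/23.1 = 84.8187
BU:GU = 84.8187/42

2.0195


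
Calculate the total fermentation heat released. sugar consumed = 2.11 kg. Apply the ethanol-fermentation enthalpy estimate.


Q = m_sugar · 590 kJ/kg
Q = 2.11 · 590

1244.9000 kJ


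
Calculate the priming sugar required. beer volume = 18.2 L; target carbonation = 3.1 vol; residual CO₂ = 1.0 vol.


sugar = (target − residual)·4.0·V
sugar = (3.1 − 1.0)·4.0·18.2

152.8800 g


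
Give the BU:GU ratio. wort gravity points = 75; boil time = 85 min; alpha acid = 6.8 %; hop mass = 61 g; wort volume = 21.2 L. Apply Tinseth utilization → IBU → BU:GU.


U = 1.65·0.000125^(GP/1000)·(1−e^(−0.04t))/4.15;  IBU = (α/100)·m·U·1000/V;  BU:GU = IBU/GP
U = 1.65·0.000125^(75/1000)·(1−e^(−0.04·85))/4.15 = 0.1959
IBU = (6.8/100)·61·0.1959·1000/21.2 = 38.3236
BU:GU = 38.3236/75

0.5110


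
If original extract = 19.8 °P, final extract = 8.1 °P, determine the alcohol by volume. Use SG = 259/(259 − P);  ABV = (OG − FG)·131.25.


OG = 259/(259 − 19.8) = 1.0828
FG = 259/(259 − 8.1) = 1.0323
ABV = (1.0828 − 1.0323)·131.25

6.6271 % ABV


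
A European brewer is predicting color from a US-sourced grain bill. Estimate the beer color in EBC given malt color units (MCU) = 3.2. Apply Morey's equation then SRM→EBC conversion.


SRM = 1.4922·MCU^0.6859;  EBC = SRM·1.97
SRM = 1.4922·3.2^0.6859 = 3.3137
EBC = 3.3137·1.97

6.5279 EBC


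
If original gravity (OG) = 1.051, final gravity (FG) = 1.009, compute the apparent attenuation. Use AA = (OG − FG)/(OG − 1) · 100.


AA = (1.051 − 1.009)/(1.051 − 1) · 100

82.3529 %


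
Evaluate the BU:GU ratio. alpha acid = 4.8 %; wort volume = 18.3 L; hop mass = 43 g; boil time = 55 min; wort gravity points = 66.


U = 1.65·0.000125^(GP/1000)·(1−e^(−0.04t))/4.15;  IBU = (α/100)·m·U·1000/V;  BU:GU = IBU/GP
U = 1.65·0.000125^(66/1000)·(1−e^(−0.04·55))/4.15 = 0.1954
IBU = (4.8/100)·43·0.1954·1000/18.3 = 22.0338
BU:GU = 22.0338/66

0.3338


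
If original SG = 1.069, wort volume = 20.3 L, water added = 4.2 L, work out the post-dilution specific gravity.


SG_new = 1 + (SG_old − 1)·V_old/(V_old + V_water)
pts = (1.069 − 1)·1000·20.3/(20.3 + 4.2) = 57.1714
SG_new = 1 + 57.1714/1000

1.0572


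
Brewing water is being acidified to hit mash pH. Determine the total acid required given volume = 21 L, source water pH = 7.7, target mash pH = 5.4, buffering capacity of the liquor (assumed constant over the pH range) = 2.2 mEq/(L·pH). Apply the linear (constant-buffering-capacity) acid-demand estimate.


acid = buffering capacity · (pH_source − pH_target) · V
acid = 2.2 · (7.7 − 5.4) · 21

106.2600 mEq


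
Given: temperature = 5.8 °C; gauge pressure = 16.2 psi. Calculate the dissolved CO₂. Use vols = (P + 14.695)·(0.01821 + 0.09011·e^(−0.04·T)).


vols = (16.2 + 14.695)·(0.01821 + 0.09011·e^(−0.04·5.8))

2.7701 volumes


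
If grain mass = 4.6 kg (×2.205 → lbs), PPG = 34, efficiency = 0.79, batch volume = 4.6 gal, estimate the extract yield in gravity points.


points = lbs × PPG × eff / vol
lbs = 4.6 × 2.205 = 10.1430
points = 10.1430 × 34 × 0.79 / 4.6

59.2263 points


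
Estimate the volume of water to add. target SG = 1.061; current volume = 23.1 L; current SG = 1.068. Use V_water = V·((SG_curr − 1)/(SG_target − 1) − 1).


V_water = 23.1·((1.068 − 1)/(1.061 − 1) − 1)

2.6508 L


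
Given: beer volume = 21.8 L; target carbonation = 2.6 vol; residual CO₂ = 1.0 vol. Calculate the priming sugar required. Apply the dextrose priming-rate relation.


sugar = (target − residual)·4.0·V
sugar = (2.6 − 1.0)·4.0·21.8

139.5200 g


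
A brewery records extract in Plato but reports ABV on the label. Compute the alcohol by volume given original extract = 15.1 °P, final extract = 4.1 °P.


SG = 259/(259 − P);  ABV = (OG − FG)·131.25
OG = 259/(259 − 15.1) = 1.0619
FG = 259/(259 − 4.1) = 1.0161
ABV = (1.0619 − 1.0161)·131.25

6.0146 % ABV


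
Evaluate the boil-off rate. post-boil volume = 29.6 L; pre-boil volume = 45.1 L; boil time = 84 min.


rate = (V_pre − V_post) / (t_min/60)
rate = (45.1 − 29.6) / (84/60)

11.0714 L/hr


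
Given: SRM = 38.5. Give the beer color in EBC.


EBC = SRM · 1.97
EBC = 38.5 · 1.97

75.8450 EBC


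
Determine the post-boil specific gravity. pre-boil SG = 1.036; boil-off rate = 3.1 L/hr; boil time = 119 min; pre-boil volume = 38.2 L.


V_post = V_pre − rate·(t/60);  SG_post = 1 + (SG_pre−1)·V_pre/V_post
V_post = 38.2 − 3.1·(119/60) = 32.0517
SG_post = 1 + (1.036 − 1)·38.2/32.0517

1.0429


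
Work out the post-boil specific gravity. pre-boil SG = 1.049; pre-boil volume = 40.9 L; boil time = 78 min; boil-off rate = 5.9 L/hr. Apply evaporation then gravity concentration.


V_post = V_pre − rate·(t/60);  SG_post = 1 + (SG_pre−1)·V_pre/V_post
V_post = 40.9 − 5.9·(78/60) = 33.2300
SG_post = 1 + (1.049 − 1)·40.9/33.2300

1.0603


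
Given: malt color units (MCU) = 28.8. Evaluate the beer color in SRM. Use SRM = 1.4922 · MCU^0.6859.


SRM = 1.4922 · 28.8^0.6859

14.9563 SRM


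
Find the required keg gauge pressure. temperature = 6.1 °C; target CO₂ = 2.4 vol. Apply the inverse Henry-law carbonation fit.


psi = vols/(0.01821 + 0.09011·e^(−0.04·T)) − 14.695
psi = 2.4/(0.01821 + 0.09011·e^(−0.04·6.1)) − 14.695

12.3290 psi


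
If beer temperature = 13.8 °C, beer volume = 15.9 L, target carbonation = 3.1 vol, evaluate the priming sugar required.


residual = 14.695·(0.01821 + 0.09011·e^(−0.04·T));  sugar = (target − residual)·4.0·V
residual = 14.695·(0.01821 + 0.09011·e^(−0.04·13.8)) = 1.0300
sugar = (3.1 − 1.0300)·4.0·15.9

131.6490 g


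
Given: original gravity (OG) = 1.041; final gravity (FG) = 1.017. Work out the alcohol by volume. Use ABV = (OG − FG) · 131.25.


ABV = (1.041 − 1.017) · 131.25

3.1500 % ABV


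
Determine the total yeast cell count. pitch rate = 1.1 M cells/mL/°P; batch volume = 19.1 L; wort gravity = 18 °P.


cells (billions) = rate · V_L · °P
cells = 1.1 · 19.1 · 18

378.1800 billion cells


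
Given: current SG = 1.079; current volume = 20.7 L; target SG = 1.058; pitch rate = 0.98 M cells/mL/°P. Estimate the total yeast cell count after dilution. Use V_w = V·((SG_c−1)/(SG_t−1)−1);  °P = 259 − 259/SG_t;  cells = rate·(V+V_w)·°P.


V_w = 20.7·((1.079−1)/(1.058−1)−1) = 7.4948
V_final = 20.7 + 7.4948 = 28.1948
°P = 259 − 259/1.058 = 14.1985
cells = 0.98·28.1948·14.1985

392.3174 billion cells


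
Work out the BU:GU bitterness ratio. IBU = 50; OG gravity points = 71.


BU:GU = IBU / OG_points
BU:GU = 50 / 71

0.7042


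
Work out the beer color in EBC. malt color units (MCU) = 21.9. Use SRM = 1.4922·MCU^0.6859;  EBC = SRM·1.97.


SRM = 1.4922·21.9^0.6859 = 12.3947
EBC = 12.3947·1.97

24.4177 EBC


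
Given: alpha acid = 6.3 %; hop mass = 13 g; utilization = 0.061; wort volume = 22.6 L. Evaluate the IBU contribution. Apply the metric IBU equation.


IBU = (α/100)·mass·U·1000 / V
IBU = (6.3/100)·13·0.061·1000 / 22.6

2.2106 IBU


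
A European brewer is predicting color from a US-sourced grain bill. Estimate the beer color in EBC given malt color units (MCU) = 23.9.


SRM = 1.4922·MCU^0.6859;  EBC = SRM·1.97
SRM = 1.4922·23.9^0.6859 = 13.1604
EBC = 13.1604·1.97

25.9261 EBC


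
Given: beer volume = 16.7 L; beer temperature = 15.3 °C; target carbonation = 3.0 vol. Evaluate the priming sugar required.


residual = 14.695·(0.01821 + 0.09011·e^(−0.04·T));  sugar = (target − residual)·4.0·V
residual = 14.695·(0.01821 + 0.09011·e^(−0.04·15.3)) = 0.9856
sugar = (3.0 − 0.9856)·4.0·16.7

134.5589 g


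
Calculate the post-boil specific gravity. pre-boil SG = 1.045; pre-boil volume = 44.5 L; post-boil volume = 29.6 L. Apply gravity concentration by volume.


SG_post = 1 + (SG_pre − 1)·V_pre/V_post
pts_pre = (1.045 − 1)·1000 = 45.0000
pts_post = 45.0000·44.5/29.6 = 67.6520
SG_post = 1 + 67.6520/1000

1.0677


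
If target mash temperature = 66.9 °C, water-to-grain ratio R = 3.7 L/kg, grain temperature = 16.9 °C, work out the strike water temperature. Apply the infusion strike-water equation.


T_strike = (0.41/R)·(T_mash − T_grain) + T_mash
T_strike = (0.41/3.7)·(66.9 − 16.9) + 66.9

72.4405 °C


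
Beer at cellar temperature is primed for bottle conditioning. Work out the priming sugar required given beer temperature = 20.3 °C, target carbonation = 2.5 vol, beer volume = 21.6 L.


residual = 14.695·(0.01821 + 0.09011·e^(−0.04·T));  sugar = (target − residual)·4.0·V
residual = 14.695·(0.01821 + 0.09011·e^(−0.04·20.3)) = 0.8555
sugar = (2.5 − 0.8555)·4.0·21.6

142.0861 g


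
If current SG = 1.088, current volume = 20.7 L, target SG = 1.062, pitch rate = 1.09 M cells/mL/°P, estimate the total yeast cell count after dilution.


V_w = V·((SG_c−1)/(SG_t−1)−1);  °P = 259 − 259/SG_t;  cells = rate·(V+V_w)·°P
V_w = 20.7·((1.088−1)/(1.062−1)−1) = 8.6806
V_final = 20.7 + 8.6806 = 29.3806
°P = 259 − 259/1.062 = 15.1205
cells = 1.09·29.3806·15.1205

484.2334 billion cells


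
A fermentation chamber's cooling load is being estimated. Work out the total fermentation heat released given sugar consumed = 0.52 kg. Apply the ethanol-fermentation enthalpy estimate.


Q = m_sugar · 590 kJ/kg
Q = 0.52 · 590

306.8000 kJ


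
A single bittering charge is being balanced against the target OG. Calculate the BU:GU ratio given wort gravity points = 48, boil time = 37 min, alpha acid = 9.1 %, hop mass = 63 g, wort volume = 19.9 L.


U = 1.65·0.000125^(GP/1000)·(1−e^(−0.04t))/4.15;  IBU = (α/100)·m·U·1000/V;  BU:GU = IBU/GP
U = 1.65·0.000125^(48/1000)·(1−e^(−0.04·37))/4.15 = 0.1995
IBU = (9.1/100)·63·0.1995·1000/19.9 = 57.4695
BU:GU = 57.4695/48

1.1973
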